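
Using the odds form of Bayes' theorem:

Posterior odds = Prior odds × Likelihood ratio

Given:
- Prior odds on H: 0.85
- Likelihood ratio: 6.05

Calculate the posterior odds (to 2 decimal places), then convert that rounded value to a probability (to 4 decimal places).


Step 1: Calculate posterior odds
Posterior odds = Prior odds × LR
               = 0.85 × 6.05
               = 5.14

Step 2: Convert to probability
P(H|E) = Posterior odds / (1 + Posterior odds)
       = 5.14 / (1 + 5.14)
       = 5.14 / 6.14
       = 0.8371

The evidence increased P(H) from 0.4595 to 0.8371.


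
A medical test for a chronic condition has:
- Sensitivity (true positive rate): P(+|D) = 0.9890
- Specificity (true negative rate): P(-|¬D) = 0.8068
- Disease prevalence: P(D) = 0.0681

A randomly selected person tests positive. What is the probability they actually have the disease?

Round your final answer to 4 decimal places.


Let D = has disease, + = positive test

Given:
- P(D) = 0.0681 (prevalence)
- P(+|D) = 0.9890 (sensitivity)
- P(-|¬D) = 0.8068 (specificity)
- P(+|¬D) = 0.1932 (false positive rate = 1 - specificity)

Step 1: Find P(+)
P(+) = P(+|D)P(D) + P(+|¬D)P(¬D)
     = 0.9890 × 0.0681 + 0.1932 × 0.9319
     = 0.06735090 + 0.18004308
     = 0.24739398

Step 2: Apply Bayes' theorem for P(D|+)
P(D|+) = P(+|D)P(D) / P(+)
       = 0.06735090 / 0.24739398
       = 0.2722


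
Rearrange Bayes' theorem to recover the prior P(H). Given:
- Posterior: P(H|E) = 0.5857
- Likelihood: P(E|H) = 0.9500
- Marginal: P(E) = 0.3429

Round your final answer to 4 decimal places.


From Bayes' theorem: P(H|E) = P(E|H) × P(H) / P(E)

Rearranging for P(H):
P(H) = P(H|E) × P(E) / P(E|H)
     = 0.5857 × 0.3429 / 0.9500
     = 0.20083653 / 0.9500
     = 0.2114


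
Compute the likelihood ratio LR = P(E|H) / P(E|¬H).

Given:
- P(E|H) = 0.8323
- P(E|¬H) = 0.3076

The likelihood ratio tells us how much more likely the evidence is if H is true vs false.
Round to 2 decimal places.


Likelihood Ratio (LR) = P(E|H) / P(E|¬H)

LR = 0.8323 / 0.3076
   = 2.71

The evidence is 2.71 times more likely if H is true than if H is false.
Because LR exceeds 1, E is evidence for H.


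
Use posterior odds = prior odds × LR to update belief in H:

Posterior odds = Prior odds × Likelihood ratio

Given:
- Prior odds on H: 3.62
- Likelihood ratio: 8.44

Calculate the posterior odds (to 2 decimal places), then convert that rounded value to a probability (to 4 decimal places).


Step 1: Calculate posterior odds
Posterior odds = Prior odds × LR
               = 3.62 × 8.44
               = 30.55

Step 2: Convert to probability
P(H|E) = Posterior odds / (1 + Posterior odds)
       = 30.55 / (1 + 30.55)
       = 30.55 / 31.55
       = 0.9683

The evidence increased P(H) from 0.7835 to 0.9683.


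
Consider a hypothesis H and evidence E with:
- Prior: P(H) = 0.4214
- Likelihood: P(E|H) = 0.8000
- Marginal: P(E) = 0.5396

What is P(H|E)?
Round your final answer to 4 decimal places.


Using Bayes' theorem:

P(H|E) = P(E|H) × P(H) / P(E)
       = 0.8000 × 0.4214 / 0.5396
       = 0.33712000 / 0.5396
       = 0.6248

The evidence strengthens our belief in H.
Prior: 0.4214 → Posterior: 0.6248


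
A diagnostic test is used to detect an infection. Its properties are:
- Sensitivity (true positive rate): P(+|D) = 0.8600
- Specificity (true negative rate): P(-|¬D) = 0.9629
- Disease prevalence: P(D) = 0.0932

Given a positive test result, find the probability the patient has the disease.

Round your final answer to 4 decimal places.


Let D = has disease, + = positive test

Given:
- P(D) = 0.0932 (prevalence)
- P(+|D) = 0.8600 (sensitivity)
- P(-|¬D) = 0.9629 (specificity)
- P(+|¬D) = 0.0371 (false positive rate = 1 - specificity)

Step 1: Find P(+)
P(+) = P(+|D)P(D) + P(+|¬D)P(¬D)
     = 0.8600 × 0.0932 + 0.0371 × 0.9068
     = 0.08015200 + 0.03364228
     = 0.11379428

Step 2: Apply Bayes' theorem for P(D|+)
P(D|+) = P(+|D)P(D) / P(+)
       = 0.08015200 / 0.11379428
       = 0.7044


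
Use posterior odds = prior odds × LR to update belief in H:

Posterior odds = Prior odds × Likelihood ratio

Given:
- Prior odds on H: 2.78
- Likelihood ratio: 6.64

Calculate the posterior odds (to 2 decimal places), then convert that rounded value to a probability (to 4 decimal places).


Step 1: Calculate posterior odds
Posterior odds = Prior odds × LR
               = 2.78 × 6.64
               = 18.46

Step 2: Convert to probability
P(H|E) = Posterior odds / (1 + Posterior odds)
       = 18.46 / (1 + 18.46)
       = 18.46 / 19.46
       = 0.9486

The evidence increased P(H) from 0.7354 to 0.9486.


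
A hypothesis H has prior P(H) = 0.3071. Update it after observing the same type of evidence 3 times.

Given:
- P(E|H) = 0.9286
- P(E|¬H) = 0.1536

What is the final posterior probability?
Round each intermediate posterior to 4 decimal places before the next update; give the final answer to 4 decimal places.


Sequential Bayesian updating:

Initial prior: P(H) = 0.3071

Update 1:
  P(E) = 0.9286 × 0.3071 + 0.1536 × 0.6929 = 0.28517306 + 0.10642944 = 0.39160250
  P(H|E) = 0.28517306 / 0.39160250 = 0.7282

Update 2:
  P(E) = 0.9286 × 0.7282 + 0.1536 × 0.2718 = 0.67620652 + 0.04174848 = 0.71795500
  P(H|E) = 0.67620652 / 0.71795500 = 0.9419

Update 3:
  P(E) = 0.9286 × 0.9419 + 0.1536 × 0.0581 = 0.87464834 + 0.00892416 = 0.88357250
  P(H|E) = 0.87464834 / 0.88357250 = 0.9899

Final posterior: 0.9899


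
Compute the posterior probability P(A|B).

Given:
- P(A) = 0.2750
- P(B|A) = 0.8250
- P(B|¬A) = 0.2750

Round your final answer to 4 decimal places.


Bayes' theorem: P(A|B) = P(B|A) × P(A) / P(B)

Step 1: Calculate P(B) using law of total probability
P(B) = P(B|A)P(A) + P(B|¬A)P(¬A)
     = 0.8250 × 0.2750 + 0.2750 × 0.7250
     = 0.22687500 + 0.19937500
     = 0.42625000

Step 2: Apply Bayes' theorem
P(A|B) = P(B|A) × P(A) / P(B)
       = 0.22687500 / 0.42625000
       = 0.5323


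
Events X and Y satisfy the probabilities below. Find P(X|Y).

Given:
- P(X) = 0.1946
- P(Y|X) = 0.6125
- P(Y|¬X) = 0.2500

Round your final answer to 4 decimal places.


Bayes' theorem: P(X|Y) = P(Y|X) × P(X) / P(Y)

Step 1: Calculate P(Y) using law of total probability
P(Y) = P(Y|X)P(X) + P(Y|¬X)P(¬X)
     = 0.6125 × 0.1946 + 0.2500 × 0.8054
     = 0.11919250 + 0.20135000
     = 0.32054250

Step 2: Apply Bayes' theorem
P(X|Y) = P(Y|X) × P(X) / P(Y)
       = 0.11919250 / 0.32054250
       = 0.3718


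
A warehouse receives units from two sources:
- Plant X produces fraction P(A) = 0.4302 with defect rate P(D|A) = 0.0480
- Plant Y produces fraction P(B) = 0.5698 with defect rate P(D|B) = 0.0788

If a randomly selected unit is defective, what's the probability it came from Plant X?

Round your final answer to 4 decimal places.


Let A = from Plant X, D = defective

Given:
- P(A) = 0.4302, P(B) = 0.5698
- P(D|A) = 0.0480, P(D|B) = 0.0788

Step 1: Find P(D)
P(D) = P(D|A)P(A) + P(D|B)P(B)
     = 0.0480 × 0.4302 + 0.0788 × 0.5698
     = 0.02064960 + 0.04490024
     = 0.06554984

Step 2: Apply Bayes' theorem
P(A|D) = P(D|A)P(A) / P(D)
       = 0.02064960 / 0.06554984
       = 0.3150


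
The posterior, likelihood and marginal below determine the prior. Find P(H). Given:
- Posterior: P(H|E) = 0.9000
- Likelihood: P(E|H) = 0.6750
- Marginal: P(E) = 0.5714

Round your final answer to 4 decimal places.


From Bayes' theorem: P(H|E) = P(E|H) × P(H) / P(E)

Rearranging for P(H):
P(H) = P(H|E) × P(E) / P(E|H)
     = 0.9000 × 0.5714 / 0.6750
     = 0.51426000 / 0.6750
     = 0.7619


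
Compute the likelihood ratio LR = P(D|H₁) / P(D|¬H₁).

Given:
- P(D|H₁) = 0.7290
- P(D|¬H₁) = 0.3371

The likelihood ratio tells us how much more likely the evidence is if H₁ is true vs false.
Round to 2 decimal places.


Likelihood Ratio (LR) = P(D|H₁) / P(D|¬H₁)

LR = 0.7290 / 0.3371
   = 2.16

The evidence is 2.16 times more likely if H₁ is true than if H₁ is false.
Since LR > 1, the evidence supports H₁ over ¬H₁.


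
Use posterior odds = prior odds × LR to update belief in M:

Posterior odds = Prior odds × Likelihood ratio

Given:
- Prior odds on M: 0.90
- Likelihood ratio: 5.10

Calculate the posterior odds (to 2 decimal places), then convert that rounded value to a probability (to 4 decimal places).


Step 1: Calculate posterior odds
Posterior odds = Prior odds × LR
               = 0.90 × 5.10
               = 4.59

Step 2: Convert to probability
P(M|E) = Posterior odds / (1 + Posterior odds)
       = 4.59 / (1 + 4.59)
       = 4.59 / 5.59
       = 0.8211

The evidence increased P(M) from 0.4737 to 0.8211.


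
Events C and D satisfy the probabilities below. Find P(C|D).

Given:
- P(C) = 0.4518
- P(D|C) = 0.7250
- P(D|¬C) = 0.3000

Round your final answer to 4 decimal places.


Bayes' theorem: P(C|D) = P(D|C) × P(C) / P(D)

Step 1: Calculate P(D) using law of total probability
P(D) = P(D|C)P(C) + P(D|¬C)P(¬C)
     = 0.7250 × 0.4518 + 0.3000 × 0.5482
     = 0.32755500 + 0.16446000
     = 0.49201500

Step 2: Apply Bayes' theorem
P(C|D) = P(D|C) × P(C) / P(D)
       = 0.32755500 / 0.49201500
       = 0.6657


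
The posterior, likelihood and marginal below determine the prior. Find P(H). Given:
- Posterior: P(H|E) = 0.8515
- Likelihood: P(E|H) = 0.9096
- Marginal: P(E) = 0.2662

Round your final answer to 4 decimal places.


From Bayes' theorem: P(H|E) = P(E|H) × P(H) / P(E)

Rearranging for P(H):
P(H) = P(H|E) × P(E) / P(E|H)
     = 0.8515 × 0.2662 / 0.9096
     = 0.22666930 / 0.9096
     = 0.2492


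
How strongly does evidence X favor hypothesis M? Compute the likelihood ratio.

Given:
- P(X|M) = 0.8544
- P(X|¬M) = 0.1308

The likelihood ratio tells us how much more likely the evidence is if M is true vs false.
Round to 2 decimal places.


Likelihood Ratio (LR) = P(X|M) / P(X|¬M)

LR = 0.8544 / 0.1308
   = 6.53

The evidence is 6.53 times more likely if M is true than if M is false.
LR > 1, so observing X raises the odds in favor of M.


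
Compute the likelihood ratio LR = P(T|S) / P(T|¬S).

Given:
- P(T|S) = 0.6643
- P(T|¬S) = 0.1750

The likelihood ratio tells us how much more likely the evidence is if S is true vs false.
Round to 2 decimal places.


Likelihood Ratio (LR) = P(T|S) / P(T|¬S)

LR = 0.6643 / 0.1750
   = 3.80

The evidence is 3.80 times more likely if S is true than if S is false.
Because LR exceeds 1, T is evidence for S.


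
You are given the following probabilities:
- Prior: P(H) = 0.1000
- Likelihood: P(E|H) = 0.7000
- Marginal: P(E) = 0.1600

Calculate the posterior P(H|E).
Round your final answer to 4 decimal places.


Using Bayes' theorem:

P(H|E) = P(E|H) × P(H) / P(E)
       = 0.7000 × 0.1000 / 0.1600
       = 0.07000000 / 0.1600
       = 0.4375

The evidence strengthens our belief in H.
Prior: 0.1000 → Posterior: 0.4375


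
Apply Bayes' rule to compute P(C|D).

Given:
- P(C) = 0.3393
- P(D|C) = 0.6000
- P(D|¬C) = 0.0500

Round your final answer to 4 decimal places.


Bayes' theorem: P(C|D) = P(D|C) × P(C) / P(D)

Step 1: Calculate P(D) using law of total probability
P(D) = P(D|C)P(C) + P(D|¬C)P(¬C)
     = 0.6000 × 0.3393 + 0.0500 × 0.6607
     = 0.20358000 + 0.03303500
     = 0.23661500

Step 2: Apply Bayes' theorem
P(C|D) = P(D|C) × P(C) / P(D)
       = 0.20358000 / 0.23661500
       = 0.8604


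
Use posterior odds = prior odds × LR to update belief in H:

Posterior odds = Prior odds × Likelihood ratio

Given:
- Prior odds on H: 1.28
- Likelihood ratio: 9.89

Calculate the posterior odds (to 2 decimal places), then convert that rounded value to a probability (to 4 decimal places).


Step 1: Calculate posterior odds
Posterior odds = Prior odds × LR
               = 1.28 × 9.89
               = 12.66

Step 2: Convert to probability
P(H|E) = Posterior odds / (1 + Posterior odds)
       = 12.66 / (1 + 12.66)
       = 12.66 / 13.66
       = 0.9268

The evidence increased P(H) from 0.5614 to 0.9268.


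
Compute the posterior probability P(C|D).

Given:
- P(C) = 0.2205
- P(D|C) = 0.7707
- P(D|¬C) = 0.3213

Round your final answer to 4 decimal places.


Bayes' theorem: P(C|D) = P(D|C) × P(C) / P(D)

Step 1: Calculate P(D) using law of total probability
P(D) = P(D|C)P(C) + P(D|¬C)P(¬C)
     = 0.7707 × 0.2205 + 0.3213 × 0.7795
     = 0.16993935 + 0.25045335
     = 0.42039270

Step 2: Apply Bayes' theorem
P(C|D) = P(D|C) × P(C) / P(D)
       = 0.16993935 / 0.42039270
       = 0.4042


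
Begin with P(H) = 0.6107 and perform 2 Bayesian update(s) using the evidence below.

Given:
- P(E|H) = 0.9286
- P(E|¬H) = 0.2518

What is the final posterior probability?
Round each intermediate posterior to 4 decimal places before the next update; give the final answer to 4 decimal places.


Sequential Bayesian updating:

Initial prior: P(H) = 0.6107

Update 1:
  P(E) = 0.9286 × 0.6107 + 0.2518 × 0.3893 = 0.56709602 + 0.09802574 = 0.66512176
  P(H|E) = 0.56709602 / 0.66512176 = 0.8526

Update 2:
  P(E) = 0.9286 × 0.8526 + 0.2518 × 0.1474 = 0.79172436 + 0.03711532 = 0.82883968
  P(H|E) = 0.79172436 / 0.82883968 = 0.9552

Final posterior: 0.9552


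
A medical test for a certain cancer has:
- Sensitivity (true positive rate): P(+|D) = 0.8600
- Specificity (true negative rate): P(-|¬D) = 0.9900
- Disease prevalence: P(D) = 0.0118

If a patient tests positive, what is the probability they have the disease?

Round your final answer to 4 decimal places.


Let D = has disease, + = positive test

Given:
- P(D) = 0.0118 (prevalence)
- P(+|D) = 0.8600 (sensitivity)
- P(-|¬D) = 0.9900 (specificity)
- P(+|¬D) = 0.0100 (false positive rate = 1 - specificity)

Step 1: Find P(+)
P(+) = P(+|D)P(D) + P(+|¬D)P(¬D)
     = 0.8600 × 0.0118 + 0.0100 × 0.9882
     = 0.01014800 + 0.00988200
     = 0.02003000

Step 2: Apply Bayes' theorem for P(D|+)
P(D|+) = P(+|D)P(D) / P(+)
       = 0.01014800 / 0.02003000
       = 0.5066


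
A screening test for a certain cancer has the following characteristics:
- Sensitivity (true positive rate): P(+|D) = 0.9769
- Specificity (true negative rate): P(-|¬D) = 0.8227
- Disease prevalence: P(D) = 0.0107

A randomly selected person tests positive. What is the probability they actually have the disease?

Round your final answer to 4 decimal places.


Let D = has disease, + = positive test

Given:
- P(D) = 0.0107 (prevalence)
- P(+|D) = 0.9769 (sensitivity)
- P(-|¬D) = 0.8227 (specificity)
- P(+|¬D) = 0.1773 (false positive rate = 1 - specificity)

Step 1: Find P(+)
P(+) = P(+|D)P(D) + P(+|¬D)P(¬D)
     = 0.9769 × 0.0107 + 0.1773 × 0.9893
     = 0.01045283 + 0.17540289
     = 0.18585572

Step 2: Apply Bayes' theorem for P(D|+)
P(D|+) = P(+|D)P(D) / P(+)
       = 0.01045283 / 0.18585572
       = 0.0562


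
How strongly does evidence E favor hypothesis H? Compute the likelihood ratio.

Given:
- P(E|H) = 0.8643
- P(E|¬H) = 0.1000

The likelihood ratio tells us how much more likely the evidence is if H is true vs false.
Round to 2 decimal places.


Likelihood Ratio (LR) = P(E|H) / P(E|¬H)

LR = 0.8643 / 0.1000
   = 8.64

The evidence is 8.64 times more likely if H is true than if H is false.
LR > 1, so observing E raises the odds in favor of H.


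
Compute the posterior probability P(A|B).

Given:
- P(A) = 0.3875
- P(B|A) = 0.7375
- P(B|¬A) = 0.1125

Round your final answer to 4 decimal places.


Bayes' theorem: P(A|B) = P(B|A) × P(A) / P(B)

Step 1: Calculate P(B) using law of total probability
P(B) = P(B|A)P(A) + P(B|¬A)P(¬A)
     = 0.7375 × 0.3875 + 0.1125 × 0.6125
     = 0.28578125 + 0.06890625
     = 0.35468750

Step 2: Apply Bayes' theorem
P(A|B) = P(B|A) × P(A) / P(B)
       = 0.28578125 / 0.35468750
       = 0.8057


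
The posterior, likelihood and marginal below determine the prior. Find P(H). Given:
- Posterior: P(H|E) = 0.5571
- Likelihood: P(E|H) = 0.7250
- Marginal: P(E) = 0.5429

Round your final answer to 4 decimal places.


From Bayes' theorem: P(H|E) = P(E|H) × P(H) / P(E)

Rearranging for P(H):
P(H) = P(H|E) × P(E) / P(E|H)
     = 0.5571 × 0.5429 / 0.7250
     = 0.30244959 / 0.7250
     = 0.4172


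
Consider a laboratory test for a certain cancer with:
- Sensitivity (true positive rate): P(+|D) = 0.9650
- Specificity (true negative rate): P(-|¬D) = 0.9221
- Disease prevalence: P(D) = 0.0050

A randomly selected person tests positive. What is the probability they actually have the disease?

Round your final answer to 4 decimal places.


Let D = has disease, + = positive test

Given:
- P(D) = 0.0050 (prevalence)
- P(+|D) = 0.9650 (sensitivity)
- P(-|¬D) = 0.9221 (specificity)
- P(+|¬D) = 0.0779 (false positive rate = 1 - specificity)

Step 1: Find P(+)
P(+) = P(+|D)P(D) + P(+|¬D)P(¬D)
     = 0.9650 × 0.0050 + 0.0779 × 0.9950
     = 0.00482500 + 0.07751050
     = 0.08233550

Step 2: Apply Bayes' theorem for P(D|+)
P(D|+) = P(+|D)P(D) / P(+)
       = 0.00482500 / 0.08233550
       = 0.0586


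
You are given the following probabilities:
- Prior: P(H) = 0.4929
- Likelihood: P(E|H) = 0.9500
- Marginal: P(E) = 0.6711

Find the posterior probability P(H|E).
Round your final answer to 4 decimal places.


Using Bayes' theorem:

P(H|E) = P(E|H) × P(H) / P(E)
       = 0.9500 × 0.4929 / 0.6711
       = 0.46825500 / 0.6711
       = 0.6977

The evidence strengthens our belief in H.
Prior: 0.4929 → Posterior: 0.6977


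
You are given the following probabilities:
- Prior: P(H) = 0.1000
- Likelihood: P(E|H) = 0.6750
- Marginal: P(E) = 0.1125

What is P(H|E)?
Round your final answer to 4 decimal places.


Using Bayes' theorem:

P(H|E) = P(E|H) × P(H) / P(E)
       = 0.6750 × 0.1000 / 0.1125
       = 0.06750000 / 0.1125
       = 0.6000

The evidence strengthens our belief in H.
Prior: 0.1000 → Posterior: 0.6000


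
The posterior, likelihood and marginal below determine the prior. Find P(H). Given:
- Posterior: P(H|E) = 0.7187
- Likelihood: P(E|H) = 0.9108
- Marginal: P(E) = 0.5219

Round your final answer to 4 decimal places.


From Bayes' theorem: P(H|E) = P(E|H) × P(H) / P(E)

Rearranging for P(H):
P(H) = P(H|E) × P(E) / P(E|H)
     = 0.7187 × 0.5219 / 0.9108
     = 0.37508953 / 0.9108
     = 0.4118


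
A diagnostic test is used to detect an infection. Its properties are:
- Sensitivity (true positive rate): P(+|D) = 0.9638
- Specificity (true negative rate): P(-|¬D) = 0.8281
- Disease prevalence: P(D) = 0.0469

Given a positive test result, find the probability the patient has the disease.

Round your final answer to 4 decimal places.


Let D = has disease, + = positive test

Given:
- P(D) = 0.0469 (prevalence)
- P(+|D) = 0.9638 (sensitivity)
- P(-|¬D) = 0.8281 (specificity)
- P(+|¬D) = 0.1719 (false positive rate = 1 - specificity)

Step 1: Find P(+)
P(+) = P(+|D)P(D) + P(+|¬D)P(¬D)
     = 0.9638 × 0.0469 + 0.1719 × 0.9531
     = 0.04520222 + 0.16383789
     = 0.20904011

Step 2: Apply Bayes' theorem for P(D|+)
P(D|+) = P(+|D)P(D) / P(+)
       = 0.04520222 / 0.20904011
       = 0.2162


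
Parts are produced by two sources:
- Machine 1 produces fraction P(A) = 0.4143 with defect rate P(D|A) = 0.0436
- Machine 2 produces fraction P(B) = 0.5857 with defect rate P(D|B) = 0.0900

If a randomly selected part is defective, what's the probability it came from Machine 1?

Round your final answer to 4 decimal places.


Let A = from Machine 1, D = defective

Given:
- P(A) = 0.4143, P(B) = 0.5857
- P(D|A) = 0.0436, P(D|B) = 0.0900

Step 1: Find P(D)
P(D) = P(D|A)P(A) + P(D|B)P(B)
     = 0.0436 × 0.4143 + 0.0900 × 0.5857
     = 0.01806348 + 0.05271300
     = 0.07077648

Step 2: Apply Bayes' theorem
P(A|D) = P(D|A)P(A) / P(D)
       = 0.01806348 / 0.07077648
       = 0.2552


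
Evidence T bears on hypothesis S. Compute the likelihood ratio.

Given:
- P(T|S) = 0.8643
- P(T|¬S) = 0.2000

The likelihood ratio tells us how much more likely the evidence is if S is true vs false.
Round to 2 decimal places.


Likelihood Ratio (LR) = P(T|S) / P(T|¬S)

LR = 0.8643 / 0.2000
   = 4.32

The evidence is 4.32 times more likely if S is true than if S is false.
Since LR > 1, the evidence supports S over ¬S.


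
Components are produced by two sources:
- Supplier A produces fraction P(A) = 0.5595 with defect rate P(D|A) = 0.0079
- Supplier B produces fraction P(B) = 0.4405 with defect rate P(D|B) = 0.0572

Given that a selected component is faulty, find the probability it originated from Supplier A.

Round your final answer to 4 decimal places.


Let A = from Supplier A, D = faulty

Given:
- P(A) = 0.5595, P(B) = 0.4405
- P(D|A) = 0.0079, P(D|B) = 0.0572

Step 1: Find P(D)
P(D) = P(D|A)P(A) + P(D|B)P(B)
     = 0.0079 × 0.5595 + 0.0572 × 0.4405
     = 0.00442005 + 0.02519660
     = 0.02961665

Step 2: Apply Bayes' theorem
P(A|D) = P(D|A)P(A) / P(D)
       = 0.00442005 / 0.02961665
       = 0.1492


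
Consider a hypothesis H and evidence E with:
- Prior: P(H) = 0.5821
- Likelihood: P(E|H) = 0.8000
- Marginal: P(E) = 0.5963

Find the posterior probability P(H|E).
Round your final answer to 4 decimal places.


Using Bayes' theorem:

P(H|E) = P(E|H) × P(H) / P(E)
       = 0.8000 × 0.5821 / 0.5963
       = 0.46568000 / 0.5963
       = 0.7809

The evidence strengthens our belief in H.
Prior: 0.5821 → Posterior: 0.7809


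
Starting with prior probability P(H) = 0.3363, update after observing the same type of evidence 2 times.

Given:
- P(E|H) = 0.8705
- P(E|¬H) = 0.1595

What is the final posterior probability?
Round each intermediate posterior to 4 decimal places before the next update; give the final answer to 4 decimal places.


Sequential Bayesian updating:

Initial prior: P(H) = 0.3363

Update 1:
  P(E) = 0.8705 × 0.3363 + 0.1595 × 0.6637 = 0.29274915 + 0.10586015 = 0.39860930
  P(H|E) = 0.29274915 / 0.39860930 = 0.7344

Update 2:
  P(E) = 0.8705 × 0.7344 + 0.1595 × 0.2656 = 0.63929520 + 0.04236320 = 0.68165840
  P(H|E) = 0.63929520 / 0.68165840 = 0.9379

Final posterior: 0.9379


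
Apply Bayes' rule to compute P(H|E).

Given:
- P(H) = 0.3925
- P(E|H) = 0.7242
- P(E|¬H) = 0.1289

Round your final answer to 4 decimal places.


Bayes' theorem: P(H|E) = P(E|H) × P(H) / P(E)

Step 1: Calculate P(E) using law of total probability
P(E) = P(E|H)P(H) + P(E|¬H)P(¬H)
     = 0.7242 × 0.3925 + 0.1289 × 0.6075
     = 0.28424850 + 0.07830675
     = 0.36255525

Step 2: Apply Bayes' theorem
P(H|E) = P(E|H) × P(H) / P(E)
       = 0.28424850 / 0.36255525
       = 0.7840


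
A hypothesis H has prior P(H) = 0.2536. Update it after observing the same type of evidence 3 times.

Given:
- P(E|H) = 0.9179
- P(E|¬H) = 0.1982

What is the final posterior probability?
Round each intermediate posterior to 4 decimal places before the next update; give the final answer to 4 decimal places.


Sequential Bayesian updating:

Initial prior: P(H) = 0.2536

Update 1:
  P(E) = 0.9179 × 0.2536 + 0.1982 × 0.7464 = 0.23277944 + 0.14793648 = 0.38071592
  P(H|E) = 0.23277944 / 0.38071592 = 0.6114

Update 2:
  P(E) = 0.9179 × 0.6114 + 0.1982 × 0.3886 = 0.56120406 + 0.07702052 = 0.63822458
  P(H|E) = 0.56120406 / 0.63822458 = 0.8793

Update 3:
  P(E) = 0.9179 × 0.8793 + 0.1982 × 0.1207 = 0.80710947 + 0.02392274 = 0.83103221
  P(H|E) = 0.80710947 / 0.83103221 = 0.9712

Final posterior: 0.9712


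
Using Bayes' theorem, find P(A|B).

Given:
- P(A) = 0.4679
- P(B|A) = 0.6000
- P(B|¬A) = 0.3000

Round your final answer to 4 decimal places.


Bayes' theorem: P(A|B) = P(B|A) × P(A) / P(B)

Step 1: Calculate P(B) using law of total probability
P(B) = P(B|A)P(A) + P(B|¬A)P(¬A)
     = 0.6000 × 0.4679 + 0.3000 × 0.5321
     = 0.28074000 + 0.15963000
     = 0.44037000

Step 2: Apply Bayes' theorem
P(A|B) = P(B|A) × P(A) / P(B)
       = 0.28074000 / 0.44037000
       = 0.6375


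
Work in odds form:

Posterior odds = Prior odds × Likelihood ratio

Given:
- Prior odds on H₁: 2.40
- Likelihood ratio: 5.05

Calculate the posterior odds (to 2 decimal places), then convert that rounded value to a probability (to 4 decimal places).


Step 1: Calculate posterior odds
Posterior odds = Prior odds × LR
               = 2.40 × 5.05
               = 12.12

Step 2: Convert to probability
P(H₁|E) = Posterior odds / (1 + Posterior odds)
       = 12.12 / (1 + 12.12)
       = 12.12 / 13.12
       = 0.9238

The evidence increased P(H₁) from 0.7059 to 0.9238.


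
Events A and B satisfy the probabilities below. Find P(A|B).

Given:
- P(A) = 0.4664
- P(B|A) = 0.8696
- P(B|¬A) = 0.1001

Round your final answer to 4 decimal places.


Bayes' theorem: P(A|B) = P(B|A) × P(A) / P(B)

Step 1: Calculate P(B) using law of total probability
P(B) = P(B|A)P(A) + P(B|¬A)P(¬A)
     = 0.8696 × 0.4664 + 0.1001 × 0.5336
     = 0.40558144 + 0.05341336
     = 0.45899480

Step 2: Apply Bayes' theorem
P(A|B) = P(B|A) × P(A) / P(B)
       = 0.40558144 / 0.45899480
       = 0.8836


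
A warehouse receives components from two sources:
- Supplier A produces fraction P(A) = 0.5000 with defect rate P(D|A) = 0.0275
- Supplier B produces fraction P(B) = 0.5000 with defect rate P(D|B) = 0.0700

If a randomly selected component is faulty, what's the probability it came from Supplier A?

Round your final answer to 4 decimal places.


Let A = from Supplier A, D = faulty

Given:
- P(A) = 0.5000, P(B) = 0.5000
- P(D|A) = 0.0275, P(D|B) = 0.0700

Step 1: Find P(D)
P(D) = P(D|A)P(A) + P(D|B)P(B)
     = 0.0275 × 0.5000 + 0.0700 × 0.5000
     = 0.01375000 + 0.03500000
     = 0.04875000

Step 2: Apply Bayes' theorem
P(A|D) = P(D|A)P(A) / P(D)
       = 0.01375000 / 0.04875000
       = 0.2821


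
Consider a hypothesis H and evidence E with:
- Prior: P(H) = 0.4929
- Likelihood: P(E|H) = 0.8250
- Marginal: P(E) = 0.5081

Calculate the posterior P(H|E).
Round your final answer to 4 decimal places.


Using Bayes' theorem:

P(H|E) = P(E|H) × P(H) / P(E)
       = 0.8250 × 0.4929 / 0.5081
       = 0.40664250 / 0.5081
       = 0.8003

The evidence strengthens our belief in H.
Prior: 0.4929 → Posterior: 0.8003


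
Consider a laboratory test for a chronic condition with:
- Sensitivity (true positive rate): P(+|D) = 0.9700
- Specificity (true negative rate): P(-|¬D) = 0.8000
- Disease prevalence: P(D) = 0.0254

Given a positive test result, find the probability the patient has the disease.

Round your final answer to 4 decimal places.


Let D = has disease, + = positive test

Given:
- P(D) = 0.0254 (prevalence)
- P(+|D) = 0.9700 (sensitivity)
- P(-|¬D) = 0.8000 (specificity)
- P(+|¬D) = 0.2000 (false positive rate = 1 - specificity)

Step 1: Find P(+)
P(+) = P(+|D)P(D) + P(+|¬D)P(¬D)
     = 0.9700 × 0.0254 + 0.2000 × 0.9746
     = 0.02463800 + 0.19492000
     = 0.21955800

Step 2: Apply Bayes' theorem for P(D|+)
P(D|+) = P(+|D)P(D) / P(+)
       = 0.02463800 / 0.21955800
       = 0.1122


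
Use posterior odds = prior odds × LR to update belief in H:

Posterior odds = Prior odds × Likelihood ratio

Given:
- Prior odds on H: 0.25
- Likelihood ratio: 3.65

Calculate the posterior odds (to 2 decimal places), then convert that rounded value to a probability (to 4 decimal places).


Step 1: Calculate posterior odds
Posterior odds = Prior odds × LR
               = 0.25 × 3.65
               = 0.91

Step 2: Convert to probability
P(H|E) = Posterior odds / (1 + Posterior odds)
       = 0.91 / (1 + 0.91)
       = 0.91 / 1.91
       = 0.4764

The evidence increased P(H) from 0.2000 to 0.4764.


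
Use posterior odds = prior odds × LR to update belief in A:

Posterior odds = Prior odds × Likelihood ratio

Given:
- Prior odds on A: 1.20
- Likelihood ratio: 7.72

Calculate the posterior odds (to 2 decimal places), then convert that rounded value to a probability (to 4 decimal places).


Step 1: Calculate posterior odds
Posterior odds = Prior odds × LR
               = 1.20 × 7.72
               = 9.26

Step 2: Convert to probability
P(A|E) = Posterior odds / (1 + Posterior odds)
       = 9.26 / (1 + 9.26)
       = 9.26 / 10.26
       = 0.9025

The evidence increased P(A) from 0.5455 to 0.9025.


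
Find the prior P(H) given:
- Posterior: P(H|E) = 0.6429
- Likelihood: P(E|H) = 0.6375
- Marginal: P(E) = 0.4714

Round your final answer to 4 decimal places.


From Bayes' theorem: P(H|E) = P(E|H) × P(H) / P(E)

Rearranging for P(H):
P(H) = P(H|E) × P(E) / P(E|H)
     = 0.6429 × 0.4714 / 0.6375
     = 0.30306306 / 0.6375
     = 0.4754


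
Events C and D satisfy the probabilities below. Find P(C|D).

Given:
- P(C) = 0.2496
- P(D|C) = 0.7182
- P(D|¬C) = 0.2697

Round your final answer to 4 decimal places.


Bayes' theorem: P(C|D) = P(D|C) × P(C) / P(D)

Step 1: Calculate P(D) using law of total probability
P(D) = P(D|C)P(C) + P(D|¬C)P(¬C)
     = 0.7182 × 0.2496 + 0.2697 × 0.7504
     = 0.17926272 + 0.20238288
     = 0.38164560

Step 2: Apply Bayes' theorem
P(C|D) = P(D|C) × P(C) / P(D)
       = 0.17926272 / 0.38164560
       = 0.4697


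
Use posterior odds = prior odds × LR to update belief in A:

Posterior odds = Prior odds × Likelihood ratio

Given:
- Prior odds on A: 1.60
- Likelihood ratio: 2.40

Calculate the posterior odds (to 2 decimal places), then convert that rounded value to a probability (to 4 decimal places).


Step 1: Calculate posterior odds
Posterior odds = Prior odds × LR
               = 1.60 × 2.40
               = 3.84

Step 2: Convert to probability
P(A|E) = Posterior odds / (1 + Posterior odds)
       = 3.84 / (1 + 3.84)
       = 3.84 / 4.84
       = 0.7934

The evidence increased P(A) from 0.6154 to 0.7934.


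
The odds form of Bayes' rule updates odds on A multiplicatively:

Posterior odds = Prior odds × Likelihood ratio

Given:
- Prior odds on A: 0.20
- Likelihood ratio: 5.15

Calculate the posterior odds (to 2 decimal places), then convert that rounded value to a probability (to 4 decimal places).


Step 1: Calculate posterior odds
Posterior odds = Prior odds × LR
               = 0.20 × 5.15
               = 1.03

Step 2: Convert to probability
P(A|E) = Posterior odds / (1 + Posterior odds)
       = 1.03 / (1 + 1.03)
       = 1.03 / 2.03
       = 0.5074

The evidence increased P(A) from 0.1667 to 0.5074.


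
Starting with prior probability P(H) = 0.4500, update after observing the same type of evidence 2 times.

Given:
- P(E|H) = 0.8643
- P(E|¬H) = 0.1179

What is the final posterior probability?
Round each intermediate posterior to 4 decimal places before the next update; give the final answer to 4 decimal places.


Sequential Bayesian updating:

Initial prior: P(H) = 0.4500

Update 1:
  P(E) = 0.8643 × 0.4500 + 0.1179 × 0.5500 = 0.38893500 + 0.06484500 = 0.45378000
  P(H|E) = 0.38893500 / 0.45378000 = 0.8571

Update 2:
  P(E) = 0.8643 × 0.8571 + 0.1179 × 0.1429 = 0.74079153 + 0.01684791 = 0.75763944
  P(H|E) = 0.74079153 / 0.75763944 = 0.9778

Final posterior: 0.9778


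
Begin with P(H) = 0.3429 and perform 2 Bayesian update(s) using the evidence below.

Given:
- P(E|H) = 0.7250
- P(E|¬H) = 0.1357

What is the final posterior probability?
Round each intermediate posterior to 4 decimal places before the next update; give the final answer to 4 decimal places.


Sequential Bayesian updating:

Initial prior: P(H) = 0.3429

Update 1:
  P(E) = 0.7250 × 0.3429 + 0.1357 × 0.6571 = 0.24860250 + 0.08916847 = 0.33777097
  P(H|E) = 0.24860250 / 0.33777097 = 0.7360

Update 2:
  P(E) = 0.7250 × 0.7360 + 0.1357 × 0.2640 = 0.53360000 + 0.03582480 = 0.56942480
  P(H|E) = 0.53360000 / 0.56942480 = 0.9371

Final posterior: 0.9371


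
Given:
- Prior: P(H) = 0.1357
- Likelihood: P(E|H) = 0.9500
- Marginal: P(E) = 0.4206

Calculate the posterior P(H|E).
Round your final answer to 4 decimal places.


Using Bayes' theorem:

P(H|E) = P(E|H) × P(H) / P(E)
       = 0.9500 × 0.1357 / 0.4206
       = 0.12891500 / 0.4206
       = 0.3065

The evidence strengthens our belief in H.
Prior: 0.1357 → Posterior: 0.3065


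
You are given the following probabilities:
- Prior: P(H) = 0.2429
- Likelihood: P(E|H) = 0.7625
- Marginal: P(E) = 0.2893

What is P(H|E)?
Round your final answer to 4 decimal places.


Using Bayes' theorem:

P(H|E) = P(E|H) × P(H) / P(E)
       = 0.7625 × 0.2429 / 0.2893
       = 0.18521125 / 0.2893
       = 0.6402

The evidence strengthens our belief in H.
Prior: 0.2429 → Posterior: 0.6402


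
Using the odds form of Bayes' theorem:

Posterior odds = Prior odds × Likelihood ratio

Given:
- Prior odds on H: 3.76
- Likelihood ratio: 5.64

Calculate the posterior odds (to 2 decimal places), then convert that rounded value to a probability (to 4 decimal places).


Step 1: Calculate posterior odds
Posterior odds = Prior odds × LR
               = 3.76 × 5.64
               = 21.21

Step 2: Convert to probability
P(H|E) = Posterior odds / (1 + Posterior odds)
       = 21.21 / (1 + 21.21)
       = 21.21 / 22.21
       = 0.9550

The evidence increased P(H) from 0.7899 to 0.9550.


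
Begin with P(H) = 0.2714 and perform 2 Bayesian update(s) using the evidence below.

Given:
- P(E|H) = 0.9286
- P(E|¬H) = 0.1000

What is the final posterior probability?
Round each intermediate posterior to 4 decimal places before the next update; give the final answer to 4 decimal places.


Sequential Bayesian updating:

Initial prior: P(H) = 0.2714

Update 1:
  P(E) = 0.9286 × 0.2714 + 0.1000 × 0.7286 = 0.25202204 + 0.07286000 = 0.32488204
  P(H|E) = 0.25202204 / 0.32488204 = 0.7757

Update 2:
  P(E) = 0.9286 × 0.7757 + 0.1000 × 0.2243 = 0.72031502 + 0.02243000 = 0.74274502
  P(H|E) = 0.72031502 / 0.74274502 = 0.9698

Final posterior: 0.9698


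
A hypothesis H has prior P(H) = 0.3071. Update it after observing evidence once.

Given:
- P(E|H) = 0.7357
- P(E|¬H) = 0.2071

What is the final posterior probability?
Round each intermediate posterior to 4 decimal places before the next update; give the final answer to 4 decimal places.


Sequential Bayesian updating:

Initial prior: P(H) = 0.3071

Update 1:
  P(E) = 0.7357 × 0.3071 + 0.2071 × 0.6929 = 0.22593347 + 0.14349959 = 0.36943306
  P(H|E) = 0.22593347 / 0.36943306 = 0.6116

Final posterior: 0.6116


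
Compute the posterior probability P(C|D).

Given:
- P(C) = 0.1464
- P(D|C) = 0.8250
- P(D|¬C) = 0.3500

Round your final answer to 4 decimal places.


Bayes' theorem: P(C|D) = P(D|C) × P(C) / P(D)

Step 1: Calculate P(D) using law of total probability
P(D) = P(D|C)P(C) + P(D|¬C)P(¬C)
     = 0.8250 × 0.1464 + 0.3500 × 0.8536
     = 0.12078000 + 0.29876000
     = 0.41954000

Step 2: Apply Bayes' theorem
P(C|D) = P(D|C) × P(C) / P(D)
       = 0.12078000 / 0.41954000
       = 0.2879


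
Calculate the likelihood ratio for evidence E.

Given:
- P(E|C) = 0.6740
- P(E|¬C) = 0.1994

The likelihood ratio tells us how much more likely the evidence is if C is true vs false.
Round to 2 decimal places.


Likelihood Ratio (LR) = P(E|C) / P(E|¬C)

LR = 0.6740 / 0.1994
   = 3.38

The evidence is 3.38 times more likely if C is true than if C is false.
Since LR > 1, the evidence supports C over ¬C.


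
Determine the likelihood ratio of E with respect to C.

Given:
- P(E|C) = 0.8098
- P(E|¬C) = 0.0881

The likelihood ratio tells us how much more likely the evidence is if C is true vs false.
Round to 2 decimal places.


Likelihood Ratio (LR) = P(E|C) / P(E|¬C)

LR = 0.8098 / 0.0881
   = 9.19

The evidence is 9.19 times more likely if C is true than if C is false.
Because LR exceeds 1, E is evidence for C.


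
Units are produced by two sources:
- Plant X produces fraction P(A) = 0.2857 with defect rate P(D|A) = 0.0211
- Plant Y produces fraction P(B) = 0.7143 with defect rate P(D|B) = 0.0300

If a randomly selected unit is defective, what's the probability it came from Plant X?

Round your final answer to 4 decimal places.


Let A = from Plant X, D = defective

Given:
- P(A) = 0.2857, P(B) = 0.7143
- P(D|A) = 0.0211, P(D|B) = 0.0300

Step 1: Find P(D)
P(D) = P(D|A)P(A) + P(D|B)P(B)
     = 0.0211 × 0.2857 + 0.0300 × 0.7143
     = 0.00602827 + 0.02142900
     = 0.02745727

Step 2: Apply Bayes' theorem
P(A|D) = P(D|A)P(A) / P(D)
       = 0.00602827 / 0.02745727
       = 0.2196


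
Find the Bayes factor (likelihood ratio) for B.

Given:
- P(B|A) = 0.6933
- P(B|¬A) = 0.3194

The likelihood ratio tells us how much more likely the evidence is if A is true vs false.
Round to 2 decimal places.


Likelihood Ratio (LR) = P(B|A) / P(B|¬A)

LR = 0.6933 / 0.3194
   = 2.17

The evidence is 2.17 times more likely if A is true than if A is false.
Since LR > 1, the evidence supports A over ¬A.


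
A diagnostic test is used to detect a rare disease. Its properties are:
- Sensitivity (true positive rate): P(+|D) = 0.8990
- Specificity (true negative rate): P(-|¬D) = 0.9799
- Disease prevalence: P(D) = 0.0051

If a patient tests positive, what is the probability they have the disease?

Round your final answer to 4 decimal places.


Let D = has disease, + = positive test

Given:
- P(D) = 0.0051 (prevalence)
- P(+|D) = 0.8990 (sensitivity)
- P(-|¬D) = 0.9799 (specificity)
- P(+|¬D) = 0.0201 (false positive rate = 1 - specificity)

Step 1: Find P(+)
P(+) = P(+|D)P(D) + P(+|¬D)P(¬D)
     = 0.8990 × 0.0051 + 0.0201 × 0.9949
     = 0.00458490 + 0.01999749
     = 0.02458239

Step 2: Apply Bayes' theorem for P(D|+)
P(D|+) = P(+|D)P(D) / P(+)
       = 0.00458490 / 0.02458239
       = 0.1865


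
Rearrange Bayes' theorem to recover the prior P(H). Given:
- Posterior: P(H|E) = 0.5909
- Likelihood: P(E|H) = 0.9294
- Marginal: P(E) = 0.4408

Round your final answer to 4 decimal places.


From Bayes' theorem: P(H|E) = P(E|H) × P(H) / P(E)

Rearranging for P(H):
P(H) = P(H|E) × P(E) / P(E|H)
     = 0.5909 × 0.4408 / 0.9294
     = 0.26046872 / 0.9294
     = 0.2803


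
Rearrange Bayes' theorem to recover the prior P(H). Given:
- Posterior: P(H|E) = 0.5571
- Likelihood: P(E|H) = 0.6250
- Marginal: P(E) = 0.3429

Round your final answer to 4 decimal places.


From Bayes' theorem: P(H|E) = P(E|H) × P(H) / P(E)

Rearranging for P(H):
P(H) = P(H|E) × P(E) / P(E|H)
     = 0.5571 × 0.3429 / 0.6250
     = 0.19102959 / 0.6250
     = 0.3056


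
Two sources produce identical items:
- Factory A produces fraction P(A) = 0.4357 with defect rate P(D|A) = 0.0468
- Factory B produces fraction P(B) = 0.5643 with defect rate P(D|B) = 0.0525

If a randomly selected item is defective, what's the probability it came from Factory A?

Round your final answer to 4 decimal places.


Let A = from Factory A, D = defective

Given:
- P(A) = 0.4357, P(B) = 0.5643
- P(D|A) = 0.0468, P(D|B) = 0.0525

Step 1: Find P(D)
P(D) = P(D|A)P(A) + P(D|B)P(B)
     = 0.0468 × 0.4357 + 0.0525 × 0.5643
     = 0.02039076 + 0.02962575
     = 0.05001651

Step 2: Apply Bayes' theorem
P(A|D) = P(D|A)P(A) / P(D)
       = 0.02039076 / 0.05001651
       = 0.4077


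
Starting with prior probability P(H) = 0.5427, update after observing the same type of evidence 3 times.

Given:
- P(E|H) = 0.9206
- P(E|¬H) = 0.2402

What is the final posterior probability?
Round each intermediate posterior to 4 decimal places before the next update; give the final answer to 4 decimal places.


Sequential Bayesian updating:

Initial prior: P(H) = 0.5427

Update 1:
  P(E) = 0.9206 × 0.5427 + 0.2402 × 0.4573 = 0.49960962 + 0.10984346 = 0.60945308
  P(H|E) = 0.49960962 / 0.60945308 = 0.8198

Update 2:
  P(E) = 0.9206 × 0.8198 + 0.2402 × 0.1802 = 0.75470788 + 0.04328404 = 0.79799192
  P(H|E) = 0.75470788 / 0.79799192 = 0.9458

Update 3:
  P(E) = 0.9206 × 0.9458 + 0.2402 × 0.0542 = 0.87070348 + 0.01301884 = 0.88372232
  P(H|E) = 0.87070348 / 0.88372232 = 0.9853

Final posterior: 0.9853


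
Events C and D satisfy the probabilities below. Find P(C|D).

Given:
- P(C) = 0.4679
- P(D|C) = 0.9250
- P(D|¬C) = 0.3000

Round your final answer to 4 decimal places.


Bayes' theorem: P(C|D) = P(D|C) × P(C) / P(D)

Step 1: Calculate P(D) using law of total probability
P(D) = P(D|C)P(C) + P(D|¬C)P(¬C)
     = 0.9250 × 0.4679 + 0.3000 × 0.5321
     = 0.43280750 + 0.15963000
     = 0.59243750

Step 2: Apply Bayes' theorem
P(C|D) = P(D|C) × P(C) / P(D)
       = 0.43280750 / 0.59243750
       = 0.7306


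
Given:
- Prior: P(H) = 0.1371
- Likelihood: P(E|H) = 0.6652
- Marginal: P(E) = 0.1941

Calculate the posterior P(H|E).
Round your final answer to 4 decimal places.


Using Bayes' theorem:

P(H|E) = P(E|H) × P(H) / P(E)
       = 0.6652 × 0.1371 / 0.1941
       = 0.09119892 / 0.1941
       = 0.4699

The evidence strengthens our belief in H.
Prior: 0.1371 → Posterior: 0.4699
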